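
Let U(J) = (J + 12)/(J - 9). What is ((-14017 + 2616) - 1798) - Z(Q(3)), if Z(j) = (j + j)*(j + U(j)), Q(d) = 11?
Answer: -13694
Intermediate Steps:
U(J) = (12 + J)/(-9 + J)
Z(j) = 2*j*(j + (12 + j)/(-9 + j)) (Z(j) = (j + j)*(j + (12 + j)/(-9 + j)) = (2*j)*(j + (12 + j)/(-9 + j)) = 2*j*(j + (12 + j)/(-9 + j)))
((-14017 + 2616) - 1798) - Z(Q(3)) = ((-14017 + 2616) - 1798) - 2*11*(12 + 11 + 11*(-9 + 11))/(-9 + 11) = (-11401 - 1798) - 2*11*(12 + 11 + 11*2)/2 = -13199 - 2*11*(12 + 11 + 22)/2 = -13199 - 2*11*45/2 = -13199 - 1*495 = -13199 - 495 = -13694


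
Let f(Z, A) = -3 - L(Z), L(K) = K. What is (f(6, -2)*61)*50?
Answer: -27450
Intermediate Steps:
f(Z, A) = -3 - Z
(f(6, -2)*61)*50 = ((-3 - 1*6)*61)*50 = ((-3 - 6)*61)*50 = -9*61*50 = -549*50 = -27450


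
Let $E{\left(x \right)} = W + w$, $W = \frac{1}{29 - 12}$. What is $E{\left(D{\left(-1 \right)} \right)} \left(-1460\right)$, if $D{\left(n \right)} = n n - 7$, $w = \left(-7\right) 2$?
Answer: $\frac{346020}{17} \approx 20354.0$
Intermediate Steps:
$w = -14$
$D{\left(n \right)} = -7 + n^{2}$ ($D{\left(n \right)} = n^{2} - 7 = -7 + n^{2}$)
$W = \frac{1}{17} \approx 0.058824$
$E{\left(x \right)} = - \frac{237}{17}$ ($E{\left(x \right)} = \frac{1}{17} - 14 = - \frac{237}{17}$)
$E{\left(D{\left(-1 \right)} \right)} \left(-1460\right) = \left(- \frac{237}{17}\right) \left(-1460\right) = \frac{346020}{17}$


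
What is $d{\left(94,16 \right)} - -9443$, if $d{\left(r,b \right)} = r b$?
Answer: $10947$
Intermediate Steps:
$d{\left(r,b \right)} = b r$
$d{\left(94,16 \right)} - -9443 = 16 \cdot 94 - -9443 = 1504 + 9443 = 10947$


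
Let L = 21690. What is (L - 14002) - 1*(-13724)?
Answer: 21412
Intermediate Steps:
(L - 14002) - 1*(-13724) = (21690 - 14002) - 1*(-13724) = 7688 + 13724 = 21412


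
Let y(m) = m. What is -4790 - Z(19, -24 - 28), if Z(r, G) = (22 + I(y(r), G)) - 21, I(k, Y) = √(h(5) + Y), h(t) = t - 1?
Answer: -4791 - 4*I*√3 ≈ -4791.0 - 6.9282*I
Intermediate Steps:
h(t) = -1 + t
I(k, Y) = √(4 + Y) (I(k, Y) = √((-1 + 5) + Y) = √(4 + Y))
Z(r, G) = 1 + √(4 + G) (Z(r, G) = (22 + √(4 + G)) - 21 = 1 + √(4 + G))
-4790 - Z(19, -24 - 28) = -4790 - (1 + √(4 + (-24 - 28))) = -4790 - (1 + √(4 - 52)) = -4790 - (1 + √(-48)) = -4790 - (1 + 4*I*√3) = -4790 + (-1 - 4*I*√3) = -4791 - 4*I*√3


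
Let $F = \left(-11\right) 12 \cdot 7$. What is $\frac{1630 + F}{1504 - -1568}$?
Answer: $\frac{353}{1536} \approx 0.22982$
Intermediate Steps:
$F = -924$ ($F = \left(-132\right) 7 = -924$)
$\frac{1630 + F}{1504 - -1568} = \frac{1630 - 924}{1504 - -1568} = \frac{706}{1504 + 1568} = \frac{706}{3072} = 706 \cdot \frac{1}{3072} = \frac{353}{1536}$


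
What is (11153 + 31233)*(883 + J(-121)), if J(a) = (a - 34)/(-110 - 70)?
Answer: 674340067/18 ≈ 3.7463e+7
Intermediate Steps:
J(a) = 17/90 - a/180 (J(a) = (-34 + a)/(-180) = (-34 + a)*(-1/180) = 17/90 - a/180)
(11153 + 31233)*(883 + J(-121)) = (11153 + 31233)*(883 + (17/90 - 1/180*(-121))) = 42386*(883 + (17/90 + 121/180)) = 42386*(883 + 31/36) = 42386*(31819/36) = 674340067/18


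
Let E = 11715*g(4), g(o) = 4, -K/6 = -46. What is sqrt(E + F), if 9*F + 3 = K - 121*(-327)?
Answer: 14*sqrt(2355)/3 ≈ 226.47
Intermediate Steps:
K = 276 (K = -6*(-46) = 276)
F = 13280/3 (F = -1/3 + (276 - 121*(-327))/9 = -1/3 + (276 + 39567)/9 = -1/3 + (1/9)*39843 = -1/3 + 4427 = 13280/3 ≈ 4426.7)
E = 46860 (E = 11715*4 = 46860)
sqrt(E + F) = sqrt(46860 + 13280/3) = sqrt(153860/3) = 14*sqrt(2355)/3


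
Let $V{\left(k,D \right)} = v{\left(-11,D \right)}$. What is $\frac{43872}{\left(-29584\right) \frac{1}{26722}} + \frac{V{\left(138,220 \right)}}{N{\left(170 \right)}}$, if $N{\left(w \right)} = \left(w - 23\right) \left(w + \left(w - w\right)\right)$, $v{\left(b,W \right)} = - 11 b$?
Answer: $- \frac{1831060159031}{46206510} \approx -39628.0$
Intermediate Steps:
$V{\left(k,D \right)} = 121$ ($V{\left(k,D \right)} = \left(-11\right) \left(-11\right) = 121$)
$N{\left(w \right)} = w \left(-23 + w\right)$ ($N{\left(w \right)} = \left(-23 + w\right) \left(w + 0\right) = \left(-23 + w\right) w = w \left(-23 + w\right)$)
$\frac{43872}{\left(-29584\right) \frac{1}{26722}} + \frac{V{\left(138,220 \right)}}{N{\left(170 \right)}} = \frac{43872}{\left(-29584\right) \frac{1}{26722}} + \frac{121}{170 \left(-23 + 170\right)} = \frac{43872}{\left(-29584\right) \frac{1}{26722}} + \frac{121}{170 \cdot 147} = \frac{43872}{- \frac{14792}{13361}} + \frac{121}{24990} = 43872 \left(- \frac{13361}{14792}\right) + 121 \cdot \frac{1}{24990} = - \frac{73271724}{1849} + \frac{121}{24990} = - \frac{1831060159031}{46206510}$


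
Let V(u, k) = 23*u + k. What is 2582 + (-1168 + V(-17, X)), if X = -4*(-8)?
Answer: 1055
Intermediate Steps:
X = 32
V(u, k) = k + 23*u
2582 + (-1168 + V(-17, X)) = 2582 + (-1168 + (32 + 23*(-17))) = 2582 + (-1168 + (32 - 391)) = 2582 + (-1168 - 359) = 2582 - 1527 = 1055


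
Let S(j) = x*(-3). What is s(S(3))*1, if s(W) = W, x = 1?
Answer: -3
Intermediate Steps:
S(j) = -3 (S(j) = 1*(-3) = -3)
s(S(3))*1 = -3*1 = -3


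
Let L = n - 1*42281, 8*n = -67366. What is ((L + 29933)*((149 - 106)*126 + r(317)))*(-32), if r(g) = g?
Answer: 3811481000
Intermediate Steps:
n = -33683/4 (n = (1/8)*(-67366) = -33683/4 ≈ -8420.8)
L = -202807/4 (L = -33683/4 - 1*42281 = -33683/4 - 42281 = -202807/4 ≈ -50702.)
((L + 29933)*((149 - 106)*126 + r(317)))*(-32) = ((-202807/4 + 29933)*((149 - 106)*126 + 317))*(-32) = -83075*(43*126 + 317)/4*(-32) = -83075*(5418 + 317)/4*(-32) = -83075/4*5735*(-32) = -476435125/4*(-32) = 3811481000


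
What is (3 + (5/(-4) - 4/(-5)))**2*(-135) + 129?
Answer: -59907/80 ≈ -748.84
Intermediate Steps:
(3 + (5/(-4) - 4/(-5)))**2*(-135) + 129 = (3 + (5*(-1/4) - 4*(-1/5)))**2*(-135) + 129 = (3 + (-5/4 + 4/5))**2*(-135) + 129 = (3 - 9/20)**2*(-135) + 129 = (51/20)**2*(-135) + 129 = (2601/400)*(-135) + 129 = -70227/80 + 129 = -59907/80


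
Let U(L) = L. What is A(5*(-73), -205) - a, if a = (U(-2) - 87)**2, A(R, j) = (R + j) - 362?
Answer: -8853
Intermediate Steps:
A(R, j) = -362 + R + j
a = 7921 (a = (-2 - 87)**2 = (-89)**2 = 7921)
A(5*(-73), -205) - a = (-362 + 5*(-73) - 205) - 1*7921 = (-362 - 365 - 205) - 7921 = -932 - 7921 = -8853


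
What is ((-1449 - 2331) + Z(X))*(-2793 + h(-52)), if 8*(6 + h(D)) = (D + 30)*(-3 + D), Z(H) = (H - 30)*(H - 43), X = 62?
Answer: 8398663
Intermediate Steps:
Z(H) = (-43 + H)*(-30 + H) (Z(H) = (-30 + H)*(-43 + H) = (-43 + H)*(-30 + H))
h(D) = -6 + (-3 + D)*(30 + D)/8 (h(D) = -6 + ((D + 30)*(-3 + D))/8 = -6 + ((30 + D)*(-3 + D))/8 = -6 + ((-3 + D)*(30 + D))/8 = -6 + (-3 + D)*(30 + D)/8)
((-1449 - 2331) + Z(X))*(-2793 + h(-52)) = ((-1449 - 2331) + (1290 + 62**2 - 73*62))*(-2793 + (-69/4 + (1/8)*(-52)**2 + (27/8)*(-52))) = (-3780 + (1290 + 3844 - 4526))*(-2793 + (-69/4 + (1/8)*2704 - 351/2)) = (-3780 + 608)*(-2793 + (-69/4 + 338 - 351/2)) = -3172*(-2793 + 581/4) = -3172*(-10591/4) = 8398663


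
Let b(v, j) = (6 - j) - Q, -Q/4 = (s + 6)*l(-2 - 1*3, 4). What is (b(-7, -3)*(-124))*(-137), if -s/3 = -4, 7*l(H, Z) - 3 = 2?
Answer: 7185924/7 ≈ 1.0266e+6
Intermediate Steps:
l(H, Z) = 5/7 (l(H, Z) = 3/7 + (⅐)*2 = 3/7 + 2/7 = 5/7)
s = 12 (s = -3*(-4) = 12)
Q = -360/7 (Q = -4*(12 + 6)*5/7 = -72*5/7 = -4*90/7 = -360/7 ≈ -51.429)
b(v, j) = 402/7 - j (b(v, j) = (6 - j) - 1*(-360/7) = (6 - j) + 360/7 = 402/7 - j)
(b(-7, -3)*(-124))*(-137) = ((402/7 - 1*(-3))*(-124))*(-137) = ((402/7 + 3)*(-124))*(-137) = ((423/7)*(-124))*(-137) = -52452/7*(-137) = 7185924/7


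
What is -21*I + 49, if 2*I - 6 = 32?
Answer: -350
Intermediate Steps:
I = 19 (I = 3 + (½)*32 = 3 + 16 = 19)
-21*I + 49 = -21*19 + 49 = -399 + 49 = -350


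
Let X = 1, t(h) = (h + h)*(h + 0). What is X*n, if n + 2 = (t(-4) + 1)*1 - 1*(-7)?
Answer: 38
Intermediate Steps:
t(h) = 2*h² (t(h) = (2*h)*h = 2*h²)
n = 38 (n = -2 + ((2*(-4)² + 1)*1 - 1*(-7)) = -2 + ((2*16 + 1)*1 + 7) = -2 + ((32 + 1)*1 + 7) = -2 + (33*1 + 7) = -2 + (33 + 7) = -2 + 40 = 38)
X*n = 1*38 = 38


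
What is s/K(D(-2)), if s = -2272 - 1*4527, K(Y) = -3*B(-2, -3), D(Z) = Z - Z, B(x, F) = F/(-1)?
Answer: 6799/9 ≈ 755.44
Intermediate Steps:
B(x, F) = -F (B(x, F) = F*(-1) = -F)
D(Z) = 0
K(Y) = -9 (K(Y) = -(-3)*(-3) = -3*3 = -9)
s = -6799 (s = -2272 - 4527 = -6799)
s/K(D(-2)) = -6799/(-9) = -6799*(-1/9) = 6799/9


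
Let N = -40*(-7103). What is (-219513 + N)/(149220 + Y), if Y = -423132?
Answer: -64607/273912 ≈ -0.23587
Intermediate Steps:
N = 284120
(-219513 + N)/(149220 + Y) = (-219513 + 284120)/(149220 - 423132) = 64607/(-273912) = 64607*(-1/273912) = -64607/273912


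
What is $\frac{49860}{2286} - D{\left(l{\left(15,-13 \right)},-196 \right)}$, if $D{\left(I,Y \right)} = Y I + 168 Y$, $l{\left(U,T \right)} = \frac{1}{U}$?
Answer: $\frac{62794282}{1905} \approx 32963.0$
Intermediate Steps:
$D{\left(I,Y \right)} = 168 Y + I Y$ ($D{\left(I,Y \right)} = I Y + 168 Y = 168 Y + I Y$)
$\frac{49860}{2286} - D{\left(l{\left(15,-13 \right)},-196 \right)} = \frac{49860}{2286} - - 196 \left(168 + \frac{1}{15}\right) = 49860 \cdot \frac{1}{2286} - - 196 \left(168 + \frac{1}{15}\right) = \frac{2770}{127} - \left(-196\right) \frac{2521}{15} = \frac{2770}{127} - - \frac{494116}{15} = \frac{2770}{127} + \frac{494116}{15} = \frac{62794282}{1905}$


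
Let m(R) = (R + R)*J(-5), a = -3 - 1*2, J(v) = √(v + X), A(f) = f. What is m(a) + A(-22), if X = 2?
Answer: -22 - 10*I*√3 ≈ -22.0 - 17.32*I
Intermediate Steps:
J(v) = √(2 + v) (J(v) = √(v + 2) = √(2 + v))
a = -5 (a = -3 - 2 = -5)
m(R) = 2*I*R*√3 (m(R) = (R + R)*√(2 - 5) = (2*R)*√(-3) = (2*R)*(I*√3) = 2*I*R*√3)
m(a) + A(-22) = 2*I*(-5)*√3 - 22 = -10*I*√3 - 22 = -22 - 10*I*√3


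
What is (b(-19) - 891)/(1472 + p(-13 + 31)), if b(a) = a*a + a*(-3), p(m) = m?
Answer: -473/1490 ≈ -0.31745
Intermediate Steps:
b(a) = a**2 - 3*a
(b(-19) - 891)/(1472 + p(-13 + 31)) = (-19*(-3 - 19) - 891)/(1472 + (-13 + 31)) = (-19*(-22) - 891)/(1472 + 18) = (418 - 891)/1490 = -473*1/1490 = -473/1490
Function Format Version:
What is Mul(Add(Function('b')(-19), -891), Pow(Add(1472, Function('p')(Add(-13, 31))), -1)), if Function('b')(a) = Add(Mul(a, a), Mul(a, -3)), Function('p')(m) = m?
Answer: Rational(-473, 1490) ≈ -0.31745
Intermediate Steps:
Function('b')(a) = Add(Pow(a, 2), Mul(-3, a))
Mul(Add(Function('b')(-19), -891), Pow(Add(1472, Function('p')(Add(-13, 31))), -1)) = Mul(Add(Mul(-19, Add(-3, -19)), -891), Pow(Add(1472, Add(-13, 31)), -1)) = Mul(Add(Mul(-19, -22), -891), Pow(Add(1472, 18), -1)) = Mul(Add(418, -891), Pow(1490, -1)) = Mul(-473, Rational(1, 1490)) = Rational(-473, 1490)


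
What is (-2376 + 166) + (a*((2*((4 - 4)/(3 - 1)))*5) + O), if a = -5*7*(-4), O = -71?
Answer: -2281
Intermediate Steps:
a = 140 (a = -35*(-4) = 140)
(-2376 + 166) + (a*((2*((4 - 4)/(3 - 1)))*5) + O) = (-2376 + 166) + (140*((2*((4 - 4)/(3 - 1)))*5) - 71) = -2210 + (140*((2*(0/2))*5) - 71) = -2210 + (140*((2*(0*(½)))*5) - 71) = -2210 + (140*((2*0)*5) - 71) = -2210 + (140*(0*5) - 71) = -2210 + (140*0 - 71) = -2210 + (0 - 71) = -2210 - 71 = -2281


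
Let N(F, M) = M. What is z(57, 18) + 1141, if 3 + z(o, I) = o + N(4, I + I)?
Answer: 1231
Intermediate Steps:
z(o, I) = -3 + o + 2*I (z(o, I) = -3 + (o + (I + I)) = -3 + (o + 2*I) = -3 + o + 2*I)
z(57, 18) + 1141 = (-3 + 57 + 2*18) + 1141 = (-3 + 57 + 36) + 1141 = 90 + 1141 = 1231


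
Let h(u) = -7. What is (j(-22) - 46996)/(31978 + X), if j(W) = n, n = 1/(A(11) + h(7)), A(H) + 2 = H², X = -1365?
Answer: -5263551/3428656 ≈ -1.5352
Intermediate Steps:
A(H) = -2 + H²
n = 1/112 (n = 1/((-2 + 11²) - 7) = 1/((-2 + 121) - 7) = 1/(119 - 7) = 1/112 ≈ 0.0089286)
j(W) = 1/112
(j(-22) - 46996)/(31978 + X) = (1/112 - 46996)/(31978 - 1365) = -5263551/112/30613 = -5263551/112*1/30613 = -5263551/3428656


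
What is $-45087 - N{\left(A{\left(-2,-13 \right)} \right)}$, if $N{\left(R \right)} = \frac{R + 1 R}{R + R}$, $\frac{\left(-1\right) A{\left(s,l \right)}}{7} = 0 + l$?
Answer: $-45088$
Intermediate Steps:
$A{\left(s,l \right)} = - 7 l$ ($A{\left(s,l \right)} = - 7 \left(0 + l\right) = - 7 l$)
$N{\left(R \right)} = 1$ ($N{\left(R \right)} = \frac{R + R}{2 R} = 2 R \frac{1}{2 R} = 1$)
$-45087 - N{\left(A{\left(-2,-13 \right)} \right)} = -45087 - 1 = -45088$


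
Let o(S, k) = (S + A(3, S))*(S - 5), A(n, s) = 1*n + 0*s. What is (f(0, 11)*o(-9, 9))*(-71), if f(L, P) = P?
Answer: -65604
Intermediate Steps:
A(n, s) = n (A(n, s) = n + 0 = n)
o(S, k) = (-5 + S)*(3 + S) (o(S, k) = (S + 3)*(S - 5) = (3 + S)*(-5 + S) = (-5 + S)*(3 + S))
(f(0, 11)*o(-9, 9))*(-71) = (11*(-15 + (-9)**2 - 2*(-9)))*(-71) = (11*(-15 + 81 + 18))*(-71) = (11*84)*(-71) = 924*(-71) = -65604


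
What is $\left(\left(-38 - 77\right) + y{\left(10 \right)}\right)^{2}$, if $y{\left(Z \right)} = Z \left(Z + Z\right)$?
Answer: $7225$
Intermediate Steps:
$y{\left(Z \right)} = 2 Z^{2}$ ($y{\left(Z \right)} = Z 2 Z = 2 Z^{2}$)
$\left(\left(-38 - 77\right) + y{\left(10 \right)}\right)^{2} = \left(\left(-38 - 77\right) + 2 \cdot 10^{2}\right)^{2} = \left(-115 + 2 \cdot 100\right)^{2} = \left(-115 + 200\right)^{2} = 85^{2} = 7225$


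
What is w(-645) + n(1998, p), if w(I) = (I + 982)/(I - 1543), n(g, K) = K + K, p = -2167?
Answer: -9483129/2188 ≈ -4334.2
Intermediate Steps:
n(g, K) = 2*K
w(I) = (982 + I)/(-1543 + I)
w(-645) + n(1998, p) = (982 - 645)/(-1543 - 645) + 2*(-2167) = 337/(-2188) - 4334 = -1/2188*337 - 4334 = -337/2188 - 4334 = -9483129/2188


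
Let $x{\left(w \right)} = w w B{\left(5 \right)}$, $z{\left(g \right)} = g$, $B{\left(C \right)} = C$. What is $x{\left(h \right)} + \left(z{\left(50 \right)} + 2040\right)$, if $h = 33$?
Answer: $7535$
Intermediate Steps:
$x{\left(w \right)} = 5 w^{2}$ ($x{\left(w \right)} = w w 5 = w^{2} \cdot 5 = 5 w^{2}$)
$x{\left(h \right)} + \left(z{\left(50 \right)} + 2040\right) = 5 \cdot 33^{2} + \left(50 + 2040\right) = 5 \cdot 1089 + 2090 = 5445 + 2090 = 7535$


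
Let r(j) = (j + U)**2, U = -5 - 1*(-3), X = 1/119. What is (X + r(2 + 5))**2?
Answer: 8856576/14161 ≈ 625.42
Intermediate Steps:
X = 1/119 ≈ 0.0084034
U = -2 (U = -5 + 3 = -2)
r(j) = (-2 + j)**2 (r(j) = (j - 2)**2 = (-2 + j)**2)
(X + r(2 + 5))**2 = (1/119 + (-2 + (2 + 5))**2)**2 = (1/119 + (-2 + 7)**2)**2 = (1/119 + 5**2)**2 = (1/119 + 25)**2 = (2976/119)**2 = 8856576/14161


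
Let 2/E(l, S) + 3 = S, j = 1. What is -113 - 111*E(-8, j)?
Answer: -2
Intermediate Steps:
E(l, S) = 2/(-3 + S)
-113 - 111*E(-8, j) = -113 - 222/(-3 + 1) = -113 - 222/(-2) = -113 - 222*(-1)/2 = -113 - 111*(-1) = -113 + 111 = -2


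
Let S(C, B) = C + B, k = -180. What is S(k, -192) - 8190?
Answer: -8562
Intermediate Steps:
S(C, B) = B + C
S(k, -192) - 8190 = (-192 - 180) - 8190 = -372 - 8190 = -8562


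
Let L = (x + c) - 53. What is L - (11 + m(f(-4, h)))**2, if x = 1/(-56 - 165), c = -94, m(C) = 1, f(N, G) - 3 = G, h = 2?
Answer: -64312/221 ≈ -291.00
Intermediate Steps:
f(N, G) = 3 + G
x = -1/221 (x = 1/(-221) = -1/221 ≈ -0.0045249)
L = -32488/221 (L = (-1/221 - 94) - 53 = -20775/221 - 53 = -32488/221 ≈ -147.00)
L - (11 + m(f(-4, h)))**2 = -32488/221 - (11 + 1)**2 = -32488/221 - 1*12**2 = -32488/221 - 1*144 = -32488/221 - 144 = -64312/221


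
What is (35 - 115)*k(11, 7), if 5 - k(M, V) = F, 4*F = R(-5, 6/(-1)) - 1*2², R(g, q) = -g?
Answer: -380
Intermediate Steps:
F = ¼ (F = (-1*(-5) - 1*2²)/4 = (5 - 1*4)/4 = (5 - 4)/4 = (¼)*1 = ¼ ≈ 0.25000)
k(M, V) = 19/4 (k(M, V) = 5 - 1*¼ = 5 - ¼ = 19/4)
(35 - 115)*k(11, 7) = (35 - 115)*(19/4) = -80*19/4 = -380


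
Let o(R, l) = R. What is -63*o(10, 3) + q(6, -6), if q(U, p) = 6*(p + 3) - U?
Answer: -654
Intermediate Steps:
q(U, p) = 18 - U + 6*p (q(U, p) = 6*(3 + p) - U = (18 + 6*p) - U = 18 - U + 6*p)
-63*o(10, 3) + q(6, -6) = -63*10 + (18 - 1*6 + 6*(-6)) = -630 + (18 - 6 - 36) = -630 - 24 = -654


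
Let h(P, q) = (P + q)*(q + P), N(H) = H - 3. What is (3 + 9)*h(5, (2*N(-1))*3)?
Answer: 4332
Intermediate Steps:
N(H) = -3 + H
h(P, q) = (P + q)**2 (h(P, q) = (P + q)*(P + q) = (P + q)**2)
(3 + 9)*h(5, (2*N(-1))*3) = (3 + 9)*(5 + (2*(-3 - 1))*3)**2 = 12*(5 + (2*(-4))*3)**2 = 12*(5 - 8*3)**2 = 12*(5 - 24)**2 = 12*(-19)**2 = 12*361 = 4332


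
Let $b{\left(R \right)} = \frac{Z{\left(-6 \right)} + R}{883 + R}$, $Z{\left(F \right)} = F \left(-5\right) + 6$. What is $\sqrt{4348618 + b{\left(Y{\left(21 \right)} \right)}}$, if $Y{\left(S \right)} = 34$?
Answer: $\frac{66 \sqrt{17131918}}{131} \approx 2085.3$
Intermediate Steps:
$Z{\left(F \right)} = 6 - 5 F$ ($Z{\left(F \right)} = - 5 F + 6 = 6 - 5 F$)
$b{\left(R \right)} = \frac{36 + R}{883 + R}$ ($b{\left(R \right)} = \frac{\left(6 - -30\right) + R}{883 + R} = \frac{\left(6 + 30\right) + R}{883 + R} = \frac{36 + R}{883 + R}$)
$\sqrt{4348618 + b{\left(Y{\left(21 \right)} \right)}} = \sqrt{4348618 + \frac{36 + 34}{883 + 34}} = \sqrt{4348618 + \frac{1}{917} \cdot 70} = \sqrt{4348618 + \frac{10}{131}} = \sqrt{\frac{569668968}{131}} = \frac{66 \sqrt{17131918}}{131}$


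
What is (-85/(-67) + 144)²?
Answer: 94731289/4489 ≈ 21103.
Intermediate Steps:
(-85/(-67) + 144)² = (-85*(-1/67) + 144)² = (85/67 + 144)² = (9733/67)² = 94731289/4489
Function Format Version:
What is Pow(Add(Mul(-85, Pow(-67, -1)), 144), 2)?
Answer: Rational(94731289, 4489) ≈ 21103.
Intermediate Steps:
Pow(Add(Mul(-85, Pow(-67, -1)), 144), 2) = Pow(Add(Mul(-85, Rational(-1, 67)), 144), 2) = Pow(Add(Rational(85, 67), 144), 2) = Pow(Rational(9733, 67), 2) = Rational(94731289, 4489)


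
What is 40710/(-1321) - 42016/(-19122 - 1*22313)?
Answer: -1631315714/54735635 ≈ -29.804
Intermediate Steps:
40710/(-1321) - 42016/(-19122 - 1*22313) = 40710*(-1/1321) - 42016/(-19122 - 22313) = -40710/1321 - 42016/(-41435) = -40710/1321 - 42016*(-1/41435) = -40710/1321 + 42016/41435 = -1631315714/54735635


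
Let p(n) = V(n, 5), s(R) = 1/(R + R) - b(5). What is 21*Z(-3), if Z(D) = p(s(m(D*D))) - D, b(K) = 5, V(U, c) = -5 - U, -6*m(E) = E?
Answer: 70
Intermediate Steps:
m(E) = -E/6
s(R) = -5 + 1/(2*R) (s(R) = 1/(R + R) - 1*5 = 1/(2*R) - 5 = -5 + 1/(2*R))
p(n) = -5 - n
Z(D) = -D + 3/D**2 (Z(D) = (-5 - (-5 + 1/(2*((-D*D/6))))) - D = (-5 - (-5 + 1/(2*((-D**2/6))))) - D = (-5 - (-5 + (-6/D**2)/2)) - D = (-5 - (-5 - 3/D**2)) - D = (-5 + (5 + 3/D**2)) - D = 3/D**2 - D = -D + 3/D**2)
21*Z(-3) = 21*(-1*(-3) + 3/(-3)**2) = 21*(3 + 3*(1/9)) = 21*(3 + 1/3) = 21*(10/3) = 70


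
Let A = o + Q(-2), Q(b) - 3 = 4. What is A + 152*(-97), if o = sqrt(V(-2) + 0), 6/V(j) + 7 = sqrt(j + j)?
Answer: -14737 + sqrt(-2226 - 636*I)/53 ≈ -14737.0 - 0.89906*I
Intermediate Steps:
Q(b) = 7 (Q(b) = 3 + 4 = 7)
V(j) = 6/(-7 + sqrt(2)*sqrt(j)) (V(j) = 6/(-7 + sqrt(j + j)) = 6/(-7 + sqrt(2*j)) = 6/(-7 + sqrt(2)*sqrt(j)))
o = sqrt(318)*sqrt(-7 - 2*I)/53 (o = sqrt(6/(-7 + sqrt(2)*sqrt(-2)) + 0) = sqrt(6/(-7 + sqrt(2)*(I*sqrt(2))) + 0) = sqrt(6/(-7 + 2*I) + 0) = sqrt(6*((-7 - 2*I)/53) + 0) = sqrt(6*(-7 - 2*I)/53 + 0) = sqrt(6*(-7 - 2*I)/53) = sqrt(318)*sqrt(-7 - 2*I)/53 ≈ 0.12592 - 0.89906*I)
A = 7 + sqrt(-2226 - 636*I)/53 (A = sqrt(-2226 - 636*I)/53 + 7 = 7 + sqrt(-2226 - 636*I)/53 ≈ 7.1259 - 0.89906*I)
A + 152*(-97) = (7 + sqrt(-2226 - 636*I)/53) + 152*(-97) = (7 + sqrt(-2226 - 636*I)/53) - 14744 = -14737 + sqrt(-2226 - 636*I)/53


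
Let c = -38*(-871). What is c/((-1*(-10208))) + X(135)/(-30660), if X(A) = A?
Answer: 8445055/2608144 ≈ 3.2380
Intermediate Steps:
c = 33098
c/((-1*(-10208))) + X(135)/(-30660) = 33098/((-1*(-10208))) + 135/(-30660) = 33098/10208 + 135*(-1/30660) = 33098*(1/10208) - 9/2044 = 16549/5104 - 9/2044 = 8445055/2608144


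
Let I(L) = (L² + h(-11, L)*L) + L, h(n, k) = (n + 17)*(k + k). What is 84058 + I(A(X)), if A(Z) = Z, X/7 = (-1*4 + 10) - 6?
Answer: 84058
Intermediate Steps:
h(n, k) = 2*k*(17 + n) (h(n, k) = (17 + n)*(2*k) = 2*k*(17 + n))
X = 0 (X = 7*((-1*4 + 10) - 6) = 7*((-4 + 10) - 6) = 7*(6 - 6) = 7*0 = 0)
I(L) = L + 13*L² (I(L) = (L² + (2*L*(17 - 11))*L) + L = (L² + (2*L*6)*L) + L = (L² + (12*L)*L) + L = (L² + 12*L²) + L = 13*L² + L = L + 13*L²)
84058 + I(A(X)) = 84058 + 0*(1 + 13*0) = 84058 + 0*(1 + 0) = 84058 + 0*1 = 84058 + 0 = 84058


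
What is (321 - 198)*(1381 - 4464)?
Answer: -379209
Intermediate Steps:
(321 - 198)*(1381 - 4464) = 123*(-3083) = -379209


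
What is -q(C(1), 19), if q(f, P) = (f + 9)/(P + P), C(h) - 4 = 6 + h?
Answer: -10/19 ≈ -0.52632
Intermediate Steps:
C(h) = 10 + h (C(h) = 4 + (6 + h) = 10 + h)
q(f, P) = (9 + f)/(2*P) (q(f, P) = (9 + f)/((2*P)) = (9 + f)*(1/(2*P)) = (9 + f)/(2*P))
-q(C(1), 19) = -(9 + (10 + 1))/(2*19) = -(9 + 11)/(2*19) = -20/(2*19) = -1*10/19 = -10/19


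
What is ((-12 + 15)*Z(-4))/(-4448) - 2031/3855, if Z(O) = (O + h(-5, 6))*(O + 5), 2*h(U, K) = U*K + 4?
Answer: -2945761/5715680 ≈ -0.51538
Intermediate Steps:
h(U, K) = 2 + K*U/2 (h(U, K) = (U*K + 4)/2 = (K*U + 4)/2 = (4 + K*U)/2 = 2 + K*U/2)
Z(O) = (-13 + O)*(5 + O) (Z(O) = (O + (2 + (½)*6*(-5)))*(O + 5) = (O + (2 - 15))*(5 + O) = (O - 13)*(5 + O) = (-13 + O)*(5 + O))
((-12 + 15)*Z(-4))/(-4448) - 2031/3855 = ((-12 + 15)*(-65 + (-4)² - 8*(-4)))/(-4448) - 2031/3855 = (3*(-65 + 16 + 32))*(-1/4448) - 2031*1/3855 = (3*(-17))*(-1/4448) - 677/1285 = -51*(-1/4448) - 677/1285 = 51/4448 - 677/1285 = -2945761/5715680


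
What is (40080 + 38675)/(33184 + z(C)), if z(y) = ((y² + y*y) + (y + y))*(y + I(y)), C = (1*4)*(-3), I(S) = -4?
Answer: 15751/5792 ≈ 2.7194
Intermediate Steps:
C = -12 (C = 4*(-3) = -12)
z(y) = (-4 + y)*(2*y + 2*y²) (z(y) = ((y² + y*y) + (y + y))*(y - 4) = ((y² + y²) + 2*y)*(-4 + y) = (2*y² + 2*y)*(-4 + y) = (2*y + 2*y²)*(-4 + y) = (-4 + y)*(2*y + 2*y²))
(40080 + 38675)/(33184 + z(C)) = (40080 + 38675)/(33184 + 2*(-12)*(-4 + (-12)² - 3*(-12))) = 78755/(33184 + 2*(-12)*(-4 + 144 + 36)) = 78755/(33184 + 2*(-12)*176) = 78755/(33184 - 4224) = 78755/28960 = 78755*(1/28960) = 15751/5792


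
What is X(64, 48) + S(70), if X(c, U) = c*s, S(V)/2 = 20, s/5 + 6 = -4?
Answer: -3160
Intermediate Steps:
s = -50 (s = -30 + 5*(-4) = -30 - 20 = -50)
S(V) = 40 (S(V) = 2*20 = 40)
X(c, U) = -50*c (X(c, U) = c*(-50) = -50*c)
X(64, 48) + S(70) = -50*64 + 40 = -3200 + 40 = -3160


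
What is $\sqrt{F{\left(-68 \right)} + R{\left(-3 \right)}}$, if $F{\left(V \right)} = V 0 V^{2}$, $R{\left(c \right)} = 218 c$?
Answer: $i \sqrt{654} \approx 25.573 i$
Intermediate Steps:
$F{\left(V \right)} = 0$ ($F{\left(V \right)} = 0 V^{2} = 0$)
$\sqrt{F{\left(-68 \right)} + R{\left(-3 \right)}} = \sqrt{0 + 218 \left(-3\right)} = \sqrt{0 - 654} = \sqrt{-654} = i \sqrt{654}$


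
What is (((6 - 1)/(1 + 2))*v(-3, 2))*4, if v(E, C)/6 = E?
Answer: -120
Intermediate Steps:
v(E, C) = 6*E
(((6 - 1)/(1 + 2))*v(-3, 2))*4 = (((6 - 1)/(1 + 2))*(6*(-3)))*4 = ((5/3)*(-18))*4 = -30*4 = -120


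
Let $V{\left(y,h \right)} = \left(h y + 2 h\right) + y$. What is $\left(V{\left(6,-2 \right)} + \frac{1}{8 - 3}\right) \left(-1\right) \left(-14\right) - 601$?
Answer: $- \frac{3691}{5} \approx -738.2$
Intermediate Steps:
$V{\left(y,h \right)} = y + 2 h + h y$ ($V{\left(y,h \right)} = \left(2 h + h y\right) + y = y + 2 h + h y$)
$\left(V{\left(6,-2 \right)} + \frac{1}{8 - 3}\right) \left(-1\right) \left(-14\right) - 601 = \left(\left(6 + 2 \left(-2\right) - 12\right) + \frac{1}{8 - 3}\right) \left(-1\right) \left(-14\right) - 601 = \left(\left(6 - 4 - 12\right) + \frac{1}{5}\right) \left(-1\right) \left(-14\right) - 601 = \left(-10 + \frac{1}{5}\right) \left(-1\right) \left(-14\right) - 601 = \left(- \frac{49}{5}\right) \left(-1\right) \left(-14\right) - 601 = \frac{49}{5} \left(-14\right) - 601 = - \frac{686}{5} - 601 = - \frac{3691}{5}$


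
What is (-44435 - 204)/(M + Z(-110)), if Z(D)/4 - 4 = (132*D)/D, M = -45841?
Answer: 6377/6471 ≈ 0.98547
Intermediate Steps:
Z(D) = 544 (Z(D) = 16 + 4*((132*D)/D) = 16 + 4*132 = 16 + 528 = 544)
(-44435 - 204)/(M + Z(-110)) = (-44435 - 204)/(-45841 + 544) = -44639/(-45297) = -44639*(-1/45297) = 6377/6471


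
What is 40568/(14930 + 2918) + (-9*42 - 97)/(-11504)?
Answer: 59396509/25665424 ≈ 2.3143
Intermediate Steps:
40568/(14930 + 2918) + (-9*42 - 97)/(-11504) = 40568/17848 + (-378 - 97)*(-1/11504) = 40568*(1/17848) - 475*(-1/11504) = 5071/2231 + 475/11504 = 59396509/25665424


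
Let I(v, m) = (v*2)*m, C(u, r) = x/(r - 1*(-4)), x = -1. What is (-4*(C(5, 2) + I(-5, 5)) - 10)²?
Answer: 327184/9 ≈ 36354.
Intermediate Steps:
C(u, r) = -1/(4 + r) (C(u, r) = -1/(r - 1*(-4)) = -1/(r + 4) = -1/(4 + r))
I(v, m) = 2*m*v (I(v, m) = (2*v)*m = 2*m*v)
(-4*(C(5, 2) + I(-5, 5)) - 10)² = (-4*(-1/(4 + 2) + 2*5*(-5)) - 10)² = (-4*(-1/6 - 50) - 10)² = (-4*(-1*⅙ - 50) - 10)² = (-4*(-⅙ - 50) - 10)² = (-4*(-301/6) - 10)² = (602/3 - 10)² = (572/3)² = 327184/9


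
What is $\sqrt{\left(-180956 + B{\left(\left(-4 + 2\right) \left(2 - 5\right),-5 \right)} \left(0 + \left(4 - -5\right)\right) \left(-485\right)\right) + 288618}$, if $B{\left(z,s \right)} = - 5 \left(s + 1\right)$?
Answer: $\sqrt{20362} \approx 142.7$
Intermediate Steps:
$B{\left(z,s \right)} = -5 - 5 s$ ($B{\left(z,s \right)} = - 5 \left(1 + s\right) = -5 - 5 s$)
$\sqrt{\left(-180956 + B{\left(\left(-4 + 2\right) \left(2 - 5\right),-5 \right)} \left(0 + \left(4 - -5\right)\right) \left(-485\right)\right) + 288618} = \sqrt{\left(-180956 + \left(-5 - -25\right) \left(0 + \left(4 - -5\right)\right) \left(-485\right)\right) + 288618} = \sqrt{\left(-180956 + \left(-5 + 25\right) \left(0 + \left(4 + 5\right)\right) \left(-485\right)\right) + 288618} = \sqrt{\left(-180956 + 20 \left(0 + 9\right) \left(-485\right)\right) + 288618} = \sqrt{\left(-180956 + 20 \cdot 9 \left(-485\right)\right) + 288618} = \sqrt{\left(-180956 + 180 \left(-485\right)\right) + 288618} = \sqrt{\left(-180956 - 87300\right) + 288618} = \sqrt{-268256 + 288618} = \sqrt{20362}$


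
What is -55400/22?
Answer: -27700/11 ≈ -2518.2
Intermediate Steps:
-55400/22 = -2770*10/11 = -27700/11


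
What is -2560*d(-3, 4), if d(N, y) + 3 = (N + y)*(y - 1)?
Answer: 0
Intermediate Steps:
d(N, y) = -3 + (-1 + y)*(N + y) (d(N, y) = -3 + (N + y)*(y - 1) = -3 + (N + y)*(-1 + y) = -3 + (-1 + y)*(N + y))
-2560*d(-3, 4) = -2560*(-3 + 4**2 - 1*(-3) - 1*4 - 3*4) = -2560*(-3 + 16 + 3 - 4 - 12) = -2560*0 = 0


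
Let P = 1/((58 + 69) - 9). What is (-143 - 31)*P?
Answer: -87/59 ≈ -1.4746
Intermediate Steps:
P = 1/118 (P = 1/(127 - 9) = 1/118 ≈ 0.0084746)
(-143 - 31)*P = (-143 - 31)*(1/118) = -174*1/118 = -87/59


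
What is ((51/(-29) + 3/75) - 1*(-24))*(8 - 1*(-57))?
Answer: 210002/145 ≈ 1448.3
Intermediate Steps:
((51/(-29) + 3/75) - 1*(-24))*(8 - 1*(-57)) = ((51*(-1/29) + 3*(1/75)) + 24)*(8 + 57) = ((-51/29 + 1/25) + 24)*65 = (-1246/725 + 24)*65 = (16154/725)*65 = 210002/145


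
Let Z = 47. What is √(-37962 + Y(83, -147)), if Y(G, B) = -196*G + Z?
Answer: I*√54183 ≈ 232.77*I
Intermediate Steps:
Y(G, B) = 47 - 196*G (Y(G, B) = -196*G + 47 = 47 - 196*G)
√(-37962 + Y(83, -147)) = √(-37962 + (47 - 196*83)) = √(-37962 + (47 - 16268)) = √(-37962 - 16221) = √(-54183) = I*√54183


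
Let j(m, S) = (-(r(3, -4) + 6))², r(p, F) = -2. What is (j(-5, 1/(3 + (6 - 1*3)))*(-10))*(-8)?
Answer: 1280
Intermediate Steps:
j(m, S) = 16 (j(m, S) = (-(-2 + 6))² = (-1*4)² = (-4)² = 16)
(j(-5, 1/(3 + (6 - 1*3)))*(-10))*(-8) = (16*(-10))*(-8) = -160*(-8) = 1280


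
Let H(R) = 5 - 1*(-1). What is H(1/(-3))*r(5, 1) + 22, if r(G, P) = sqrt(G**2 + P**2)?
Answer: 22 + 6*sqrt(26) ≈ 52.594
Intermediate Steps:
H(R) = 6 (H(R) = 5 + 1 = 6)
H(1/(-3))*r(5, 1) + 22 = 6*sqrt(5**2 + 1**2) + 22 = 6*sqrt(25 + 1) + 22 = 6*sqrt(26) + 22 = 22 + 6*sqrt(26)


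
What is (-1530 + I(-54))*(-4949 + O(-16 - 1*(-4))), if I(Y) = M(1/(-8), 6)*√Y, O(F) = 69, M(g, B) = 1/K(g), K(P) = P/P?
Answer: 7466400 - 14640*I*√6 ≈ 7.4664e+6 - 35861.0*I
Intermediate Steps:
K(P) = 1
M(g, B) = 1 (M(g, B) = 1/1 = 1)
I(Y) = √Y (I(Y) = 1*√Y = √Y)
(-1530 + I(-54))*(-4949 + O(-16 - 1*(-4))) = (-1530 + √(-54))*(-4949 + 69) = (-1530 + 3*I*√6)*(-4880) = 7466400 - 14640*I*√6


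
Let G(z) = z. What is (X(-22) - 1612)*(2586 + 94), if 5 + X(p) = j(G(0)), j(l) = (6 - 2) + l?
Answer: -4322840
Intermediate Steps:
j(l) = 4 + l
X(p) = -1 (X(p) = -5 + (4 + 0) = -5 + 4 = -1)
(X(-22) - 1612)*(2586 + 94) = (-1 - 1612)*(2586 + 94) = -1613*2680 = -4322840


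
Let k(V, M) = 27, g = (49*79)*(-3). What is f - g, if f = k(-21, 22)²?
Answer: 12342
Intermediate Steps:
g = -11613 (g = 3871*(-3) = -11613)
f = 729 (f = 27² = 729)
f - g = 729 - 1*(-11613) = 729 + 11613 = 12342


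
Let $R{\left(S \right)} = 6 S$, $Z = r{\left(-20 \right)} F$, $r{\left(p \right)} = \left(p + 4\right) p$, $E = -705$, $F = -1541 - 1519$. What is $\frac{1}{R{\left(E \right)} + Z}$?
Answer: $- \frac{1}{983430} \approx -1.0168 \cdot 10^{-6}$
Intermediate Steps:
$F = -3060$
$r{\left(p \right)} = p \left(4 + p\right)$ ($r{\left(p \right)} = \left(4 + p\right) p = p \left(4 + p\right)$)
$Z = -979200$ ($Z = - 20 \left(4 - 20\right) \left(-3060\right) = \left(-20\right) \left(-16\right) \left(-3060\right) = 320 \left(-3060\right) = -979200$)
$\frac{1}{R{\left(E \right)} + Z} = \frac{1}{6 \left(-705\right) - 979200} = \frac{1}{-4230 - 979200} = \frac{1}{-983430} = - \frac{1}{983430}$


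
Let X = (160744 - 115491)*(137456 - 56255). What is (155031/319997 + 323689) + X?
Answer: 1175960988857405/319997 ≈ 3.6749e+9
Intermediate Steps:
X = 3674588853 (X = 45253*81201 = 3674588853)
(155031/319997 + 323689) + X = (155031/319997 + 323689) + 3674588853 = 103579663964/319997 + 3674588853 = 1175960988857405/319997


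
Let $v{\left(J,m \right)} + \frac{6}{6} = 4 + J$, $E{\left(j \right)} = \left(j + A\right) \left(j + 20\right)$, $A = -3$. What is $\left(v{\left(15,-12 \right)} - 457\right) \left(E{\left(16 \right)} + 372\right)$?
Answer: $-368760$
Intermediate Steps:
$E{\left(j \right)} = \left(-3 + j\right) \left(20 + j\right)$ ($E{\left(j \right)} = \left(j - 3\right) \left(j + 20\right) = \left(-3 + j\right) \left(20 + j\right)$)
$v{\left(J,m \right)} = 3 + J$ ($v{\left(J,m \right)} = -1 + \left(4 + J\right) = 3 + J$)
$\left(v{\left(15,-12 \right)} - 457\right) \left(E{\left(16 \right)} + 372\right) = \left(\left(3 + 15\right) - 457\right) \left(\left(-60 + 16^{2} + 17 \cdot 16\right) + 372\right) = \left(18 - 457\right) \left(\left(-60 + 256 + 272\right) + 372\right) = - 439 \left(468 + 372\right) = \left(-439\right) 840 = -368760$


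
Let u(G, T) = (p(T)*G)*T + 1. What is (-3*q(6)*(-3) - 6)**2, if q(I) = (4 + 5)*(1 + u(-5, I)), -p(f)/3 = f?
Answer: 1926858816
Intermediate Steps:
p(f) = -3*f
u(G, T) = 1 - 3*G*T**2 (u(G, T) = ((-3*T)*G)*T + 1 = (-3*G*T)*T + 1 = -3*G*T**2 + 1 = 1 - 3*G*T**2)
q(I) = 18 + 135*I**2 (q(I) = (4 + 5)*(1 + (1 - 3*(-5)*I**2)) = 9*(1 + (1 + 15*I**2)) = 9*(2 + 15*I**2) = 18 + 135*I**2)
(-3*q(6)*(-3) - 6)**2 = (-3*(18 + 135*6**2)*(-3) - 6)**2 = (-3*(18 + 135*36)*(-3) - 6)**2 = (-3*(18 + 4860)*(-3) - 6)**2 = (-3*4878*(-3) - 6)**2 = (-14634*(-3) - 6)**2 = (43902 - 6)**2 = 43896**2 = 1926858816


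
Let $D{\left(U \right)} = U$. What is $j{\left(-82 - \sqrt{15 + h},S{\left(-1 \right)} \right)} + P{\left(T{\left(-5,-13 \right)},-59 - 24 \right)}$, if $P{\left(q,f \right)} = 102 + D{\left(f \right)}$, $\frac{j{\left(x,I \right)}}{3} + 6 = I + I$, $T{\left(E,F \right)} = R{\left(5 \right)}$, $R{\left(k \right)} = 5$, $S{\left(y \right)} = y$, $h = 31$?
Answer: $-5$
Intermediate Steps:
$T{\left(E,F \right)} = 5$
$j{\left(x,I \right)} = -18 + 6 I$ ($j{\left(x,I \right)} = -18 + 3 \left(I + I\right) = -18 + 3 \cdot 2 I = -18 + 6 I$)
$P{\left(q,f \right)} = 102 + f$
$j{\left(-82 - \sqrt{15 + h},S{\left(-1 \right)} \right)} + P{\left(T{\left(-5,-13 \right)},-59 - 24 \right)} = \left(-18 + 6 \left(-1\right)\right) + \left(102 - 83\right) = \left(-18 - 6\right) + \left(102 - 83\right) = -24 + \left(102 - 83\right) = -24 + 19 = -5$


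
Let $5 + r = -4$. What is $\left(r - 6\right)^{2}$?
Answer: $225$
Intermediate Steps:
$r = -9$ ($r = -5 - 4 = -9$)
$\left(r - 6\right)^{2} = \left(-9 - 6\right)^{2} = \left(-15\right)^{2} = 225$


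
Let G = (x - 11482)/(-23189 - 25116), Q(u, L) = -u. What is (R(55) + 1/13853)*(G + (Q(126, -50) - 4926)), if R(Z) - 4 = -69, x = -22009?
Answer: 219711369595836/669169165 ≈ 3.2833e+5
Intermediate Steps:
R(Z) = -65 (R(Z) = 4 - 69 = -65)
G = 33491/48305 (G = (-22009 - 11482)/(-23189 - 25116) = -33491/(-48305) = -33491*(-1/48305) = 33491/48305 ≈ 0.69332)
(R(55) + 1/13853)*(G + (Q(126, -50) - 4926)) = (-65 + 1/13853)*(33491/48305 + (-1*126 - 4926)) = (-65 + 1/13853)*(33491/48305 + (-126 - 4926)) = -900444*(33491/48305 - 5052)/13853 = -900444/13853*(-244003369/48305) = 219711369595836/669169165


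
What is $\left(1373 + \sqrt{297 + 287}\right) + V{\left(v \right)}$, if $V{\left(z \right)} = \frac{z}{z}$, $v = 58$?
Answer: $1374 + 2 \sqrt{146} \approx 1398.2$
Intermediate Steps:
$V{\left(z \right)} = 1$
$\left(1373 + \sqrt{297 + 287}\right) + V{\left(v \right)} = \left(1373 + \sqrt{297 + 287}\right) + 1 = \left(1373 + \sqrt{584}\right) + 1 = \left(1373 + 2 \sqrt{146}\right) + 1 = 1374 + 2 \sqrt{146}$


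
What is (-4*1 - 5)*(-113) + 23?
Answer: 1040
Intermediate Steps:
(-4*1 - 5)*(-113) + 23 = (-4 - 5)*(-113) + 23 = -9*(-113) + 23 = 1017 + 23 = 1040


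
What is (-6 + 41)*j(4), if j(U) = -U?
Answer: -140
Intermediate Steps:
(-6 + 41)*j(4) = (-6 + 41)*(-1*4) = 35*(-4) = -140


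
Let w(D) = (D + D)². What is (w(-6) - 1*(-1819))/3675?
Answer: 1963/3675 ≈ 0.53415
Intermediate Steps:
w(D) = 4*D² (w(D) = (2*D)² = 4*D²)
(w(-6) - 1*(-1819))/3675 = (4*(-6)² - 1*(-1819))/3675 = (4*36 + 1819)*(1/3675) = (144 + 1819)*(1/3675) = 1963*(1/3675) = 1963/3675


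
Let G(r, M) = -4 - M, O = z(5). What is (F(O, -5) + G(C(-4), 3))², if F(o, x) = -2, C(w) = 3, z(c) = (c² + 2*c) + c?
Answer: 81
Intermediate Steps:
z(c) = c² + 3*c
O = 40 (O = 5*(3 + 5) = 5*8 = 40)
(F(O, -5) + G(C(-4), 3))² = (-2 + (-4 - 1*3))² = (-2 + (-4 - 3))² = (-2 - 7)² = (-9)² = 81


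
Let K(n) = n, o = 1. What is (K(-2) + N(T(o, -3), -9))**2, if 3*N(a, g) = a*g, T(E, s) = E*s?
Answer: 49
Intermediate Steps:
N(a, g) = a*g/3 (N(a, g) = (a*g)/3 = a*g/3)
(K(-2) + N(T(o, -3), -9))**2 = (-2 + (1/3)*(1*(-3))*(-9))**2 = (-2 + (1/3)*(-3)*(-9))**2 = (-2 + 9)**2 = 7**2 = 49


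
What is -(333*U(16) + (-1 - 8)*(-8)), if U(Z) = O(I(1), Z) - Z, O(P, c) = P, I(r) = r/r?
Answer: 4923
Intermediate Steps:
I(r) = 1
U(Z) = 1 - Z
-(333*U(16) + (-1 - 8)*(-8)) = -(333*(1 - 1*16) + (-1 - 8)*(-8)) = -(333*(1 - 16) - 9*(-8)) = -(333*(-15) + 72) = -(-4995 + 72) = -1*(-4923) = 4923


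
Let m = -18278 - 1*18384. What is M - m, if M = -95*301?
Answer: 8067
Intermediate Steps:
M = -28595
m = -36662 (m = -18278 - 18384 = -36662)
M - m = -28595 - 1*(-36662) = -28595 + 36662 = 8067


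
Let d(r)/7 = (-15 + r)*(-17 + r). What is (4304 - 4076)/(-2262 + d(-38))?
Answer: 228/18143 ≈ 0.012567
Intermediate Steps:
d(r) = 7*(-17 + r)*(-15 + r) (d(r) = 7*((-15 + r)*(-17 + r)) = 7*((-17 + r)*(-15 + r)) = 7*(-17 + r)*(-15 + r))
(4304 - 4076)/(-2262 + d(-38)) = (4304 - 4076)/(-2262 + (1785 - 224*(-38) + 7*(-38)²)) = 228/(-2262 + (1785 + 8512 + 7*1444)) = 228/(-2262 + (1785 + 8512 + 10108)) = 228/(-2262 + 20405) = 228/18143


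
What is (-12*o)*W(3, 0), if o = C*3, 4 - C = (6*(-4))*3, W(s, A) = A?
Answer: 0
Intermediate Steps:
C = 76 (C = 4 - 6*(-4)*3 = 4 - (-24)*3 = 4 - 1*(-72) = 4 + 72 = 76)
o = 228 (o = 76*3 = 228)
(-12*o)*W(3, 0) = -12*228*0 = -2736*0 = 0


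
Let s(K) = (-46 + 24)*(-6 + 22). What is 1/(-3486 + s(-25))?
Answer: -1/3838 ≈ -0.00026055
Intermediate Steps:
s(K) = -352 (s(K) = -22*16 = -352)
1/(-3486 + s(-25)) = 1/(-3486 - 352) = 1/(-3838) = -1/3838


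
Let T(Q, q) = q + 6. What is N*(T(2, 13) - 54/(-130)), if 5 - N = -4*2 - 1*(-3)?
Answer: 2524/13 ≈ 194.15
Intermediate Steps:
T(Q, q) = 6 + q
N = 10 (N = 5 - (-4*2 - 1*(-3)) = 5 - (-8 + 3) = 5 - 1*(-5) = 5 + 5 = 10)
N*(T(2, 13) - 54/(-130)) = 10*((6 + 13) - 54/(-130)) = 10*(19 - 54*(-1/130)) = 10*(19 + 27/65) = 10*(1262/65) = 2524/13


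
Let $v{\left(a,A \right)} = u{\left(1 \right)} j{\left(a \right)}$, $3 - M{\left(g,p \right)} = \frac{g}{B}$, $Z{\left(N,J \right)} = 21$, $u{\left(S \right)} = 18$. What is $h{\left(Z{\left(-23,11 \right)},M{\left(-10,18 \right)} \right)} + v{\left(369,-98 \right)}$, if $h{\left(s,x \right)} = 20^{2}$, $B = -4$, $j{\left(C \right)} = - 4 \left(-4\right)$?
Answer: $688$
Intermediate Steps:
$j{\left(C \right)} = 16$ ($j{\left(C \right)} = \left(-1\right) \left(-16\right) = 16$)
$M{\left(g,p \right)} = 3 + \frac{g}{4}$ ($M{\left(g,p \right)} = 3 - \frac{g}{-4} = 3 - g \left(- \frac{1}{4}\right) = 3 - - \frac{g}{4} = 3 + \frac{g}{4}$)
$v{\left(a,A \right)} = 288$ ($v{\left(a,A \right)} = 18 \cdot 16 = 288$)
$h{\left(s,x \right)} = 400$
$h{\left(Z{\left(-23,11 \right)},M{\left(-10,18 \right)} \right)} + v{\left(369,-98 \right)} = 400 + 288 = 688$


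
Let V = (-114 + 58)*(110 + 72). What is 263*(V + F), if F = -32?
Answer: -2688912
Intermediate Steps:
V = -10192 (V = -56*182 = -10192)
263*(V + F) = 263*(-10192 - 32) = 263*(-10224) = -2688912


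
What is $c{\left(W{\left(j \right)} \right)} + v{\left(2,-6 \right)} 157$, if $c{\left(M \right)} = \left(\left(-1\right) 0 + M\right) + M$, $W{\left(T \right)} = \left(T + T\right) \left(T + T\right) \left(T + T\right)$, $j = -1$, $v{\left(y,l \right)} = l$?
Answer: $-958$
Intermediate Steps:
$W{\left(T \right)} = 8 T^{3}$ ($W{\left(T \right)} = 2 T 2 T 2 T = 2 T 4 T^{2} = 8 T^{3}$)
$c{\left(M \right)} = 2 M$ ($c{\left(M \right)} = \left(0 + M\right) + M = M + M = 2 M$)
$c{\left(W{\left(j \right)} \right)} + v{\left(2,-6 \right)} 157 = 2 \cdot 8 \left(-1\right)^{3} - 942 = 2 \cdot 8 \left(-1\right) - 942 = 2 \left(-8\right) - 942 = -16 - 942 = -958$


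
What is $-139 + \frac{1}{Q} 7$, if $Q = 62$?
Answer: $- \frac{8611}{62} \approx -138.89$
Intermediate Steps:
$-139 + \frac{1}{Q} 7 = -139 + \frac{1}{62} \cdot 7 = -139 + \frac{7}{62} = - \frac{8611}{62}$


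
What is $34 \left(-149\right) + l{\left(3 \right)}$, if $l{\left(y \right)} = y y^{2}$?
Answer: $-5039$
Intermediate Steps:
$l{\left(y \right)} = y^{3}$
$34 \left(-149\right) + l{\left(3 \right)} = 34 \left(-149\right) + 3^{3} = -5066 + 27 = -5039$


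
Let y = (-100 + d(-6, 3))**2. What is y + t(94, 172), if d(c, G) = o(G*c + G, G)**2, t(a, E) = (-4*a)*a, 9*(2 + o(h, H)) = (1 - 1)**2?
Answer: -26128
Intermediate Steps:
o(h, H) = -2 (o(h, H) = -2 + (1 - 1)**2/9 = -2 + (1/9)*0**2 = -2 + (1/9)*0 = -2 + 0 = -2)
t(a, E) = -4*a**2
d(c, G) = 4 (d(c, G) = (-2)**2 = 4)
y = 9216 (y = (-100 + 4)**2 = (-96)**2 = 9216)
y + t(94, 172) = 9216 - 4*94**2 = 9216 - 4*8836 = 9216 - 35344 = -26128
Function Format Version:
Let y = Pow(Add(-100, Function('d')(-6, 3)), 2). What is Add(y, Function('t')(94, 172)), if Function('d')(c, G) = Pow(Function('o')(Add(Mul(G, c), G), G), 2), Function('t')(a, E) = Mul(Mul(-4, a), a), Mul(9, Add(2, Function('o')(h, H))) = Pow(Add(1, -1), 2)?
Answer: -26128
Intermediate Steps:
Function('o')(h, H) = -2 (Function('o')(h, H) = Add(-2, Mul(Rational(1, 9), Pow(Add(1, -1), 2))) = Add(-2, Mul(Rational(1, 9), Pow(0, 2))) = Add(-2, Mul(Rational(1, 9), 0)) = Add(-2, 0) = -2)
Function('t')(a, E) = Mul(-4, Pow(a, 2))
Function('d')(c, G) = 4 (Function('d')(c, G) = Pow(-2, 2) = 4)
y = 9216 (y = Pow(Add(-100, 4), 2) = Pow(-96, 2) = 9216)
Add(y, Function('t')(94, 172)) = Add(9216, Mul(-4, Pow(94, 2))) = Add(9216, Mul(-4, 8836)) = Add(9216, -35344) = -26128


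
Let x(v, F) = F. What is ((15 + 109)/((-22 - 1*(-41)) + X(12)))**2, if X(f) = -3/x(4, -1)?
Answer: 3844/121 ≈ 31.769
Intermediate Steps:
X(f) = 3 (X(f) = -3/(-1) = -3*(-1) = 3)
((15 + 109)/((-22 - 1*(-41)) + X(12)))**2 = ((15 + 109)/((-22 - 1*(-41)) + 3))**2 = (124/((-22 + 41) + 3))**2 = (124/(19 + 3))**2 = (124/22)**2 = (124*(1/22))**2 = (62/11)**2 = 3844/121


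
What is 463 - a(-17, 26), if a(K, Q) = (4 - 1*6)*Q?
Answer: 515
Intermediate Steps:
a(K, Q) = -2*Q (a(K, Q) = (4 - 6)*Q = -2*Q)
463 - a(-17, 26) = 463 - (-2)*26 = 463 - 1*(-52) = 463 + 52 = 515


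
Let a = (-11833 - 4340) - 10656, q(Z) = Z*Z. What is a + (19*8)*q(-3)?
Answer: -25461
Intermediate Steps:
q(Z) = Z²
a = -26829 (a = -16173 - 10656 = -26829)
a + (19*8)*q(-3) = -26829 + (19*8)*(-3)² = -26829 + 152*9 = -26829 + 1368 = -25461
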